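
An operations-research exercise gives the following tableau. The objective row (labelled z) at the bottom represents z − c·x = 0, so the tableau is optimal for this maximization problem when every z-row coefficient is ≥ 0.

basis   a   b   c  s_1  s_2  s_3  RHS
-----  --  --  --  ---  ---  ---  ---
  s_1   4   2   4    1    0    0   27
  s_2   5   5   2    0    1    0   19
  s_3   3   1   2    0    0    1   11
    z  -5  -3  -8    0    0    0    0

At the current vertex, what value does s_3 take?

s_3 is basic (row 3); its value is the RHS of that row, 11.

11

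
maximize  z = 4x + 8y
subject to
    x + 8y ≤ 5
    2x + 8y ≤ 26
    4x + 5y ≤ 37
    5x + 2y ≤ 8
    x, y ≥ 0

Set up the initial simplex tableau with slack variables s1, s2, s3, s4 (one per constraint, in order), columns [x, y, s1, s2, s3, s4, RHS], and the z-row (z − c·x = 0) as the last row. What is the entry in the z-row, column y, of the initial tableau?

The z-row carries the negated objective coefficients: the y entry is -8.

-8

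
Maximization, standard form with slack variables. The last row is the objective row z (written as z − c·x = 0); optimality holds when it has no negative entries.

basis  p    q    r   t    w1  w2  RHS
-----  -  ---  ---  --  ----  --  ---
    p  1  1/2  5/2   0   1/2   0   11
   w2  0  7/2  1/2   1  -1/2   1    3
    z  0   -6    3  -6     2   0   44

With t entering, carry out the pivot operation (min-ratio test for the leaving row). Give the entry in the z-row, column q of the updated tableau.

15

Ratio test on column t — row 1: entry 0 ≤ 0; row 2: 3/1 = 3. Minimum is 3 at row 2 (w2 leaves); pivot element 1.
Divide row 2 by 1; eliminate column t from the other rows.
z-row update in column q: -6 − (-6)·(7/2) = 15.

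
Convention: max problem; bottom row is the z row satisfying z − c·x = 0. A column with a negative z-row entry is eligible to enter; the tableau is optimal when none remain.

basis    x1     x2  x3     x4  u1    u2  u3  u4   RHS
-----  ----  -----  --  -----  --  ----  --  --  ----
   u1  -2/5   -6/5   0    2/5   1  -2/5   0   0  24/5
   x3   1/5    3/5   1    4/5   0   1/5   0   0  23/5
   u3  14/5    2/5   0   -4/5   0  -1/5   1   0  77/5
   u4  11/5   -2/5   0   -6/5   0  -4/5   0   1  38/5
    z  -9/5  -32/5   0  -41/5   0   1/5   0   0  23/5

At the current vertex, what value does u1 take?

u1 is basic (row 1); its value is the RHS of that row, 24/5.

24/5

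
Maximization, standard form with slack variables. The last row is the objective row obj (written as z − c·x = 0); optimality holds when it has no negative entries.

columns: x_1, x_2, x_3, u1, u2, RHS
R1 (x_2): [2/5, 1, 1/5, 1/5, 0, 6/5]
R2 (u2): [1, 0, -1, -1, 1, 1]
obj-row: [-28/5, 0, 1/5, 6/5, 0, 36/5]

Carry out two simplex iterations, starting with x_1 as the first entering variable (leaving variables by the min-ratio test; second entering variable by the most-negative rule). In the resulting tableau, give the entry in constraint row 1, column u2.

-2/3

Ratio test on column x_1 — row 1: (6/5)/(2/5) = 3; row 2: 1/1 = 1. Minimum is 1 at row 2 (u2 leaves); pivot element 1.
Divide row 2 by 1; eliminate column x_1 from the other rows.
Second iteration: most negative obj-row entry is -27/5 in column x_3, so x_3 enters.
Ratio test on column x_3 — row 1: (4/5)/(3/5) = 4/3; row 2: entry -1 ≤ 0. Minimum is 4/3 at row 1 (x_2 leaves); pivot element 3/5.
Divide row 1 by 3/5; eliminate column x_3 from the other rows.
After both pivots, the entry at constraint row 1, column u2 is -2/3.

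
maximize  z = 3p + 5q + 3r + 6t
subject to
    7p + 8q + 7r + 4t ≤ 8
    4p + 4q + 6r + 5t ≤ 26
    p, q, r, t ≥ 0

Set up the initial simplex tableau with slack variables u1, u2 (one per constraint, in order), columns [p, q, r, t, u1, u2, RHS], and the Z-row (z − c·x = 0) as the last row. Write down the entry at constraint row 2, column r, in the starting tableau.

Constraint 2 has coefficient 6 on r.

6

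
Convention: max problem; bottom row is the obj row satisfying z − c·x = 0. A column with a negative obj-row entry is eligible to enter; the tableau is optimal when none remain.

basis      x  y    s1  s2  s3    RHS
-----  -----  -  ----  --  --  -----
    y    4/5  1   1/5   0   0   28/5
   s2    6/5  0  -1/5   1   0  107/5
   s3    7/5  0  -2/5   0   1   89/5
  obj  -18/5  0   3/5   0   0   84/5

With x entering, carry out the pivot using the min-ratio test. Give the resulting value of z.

42

Ratio test on column x — row 1: (28/5)/(4/5) = 7; row 2: (107/5)/(6/5) = 107/6; row 3: (89/5)/(7/5) = 89/7. Minimum is 7 at row 1 (y leaves); pivot element 4/5.
Pivot on row 1; the obj-row RHS becomes 84/5 − (-18/5)·7 = 42.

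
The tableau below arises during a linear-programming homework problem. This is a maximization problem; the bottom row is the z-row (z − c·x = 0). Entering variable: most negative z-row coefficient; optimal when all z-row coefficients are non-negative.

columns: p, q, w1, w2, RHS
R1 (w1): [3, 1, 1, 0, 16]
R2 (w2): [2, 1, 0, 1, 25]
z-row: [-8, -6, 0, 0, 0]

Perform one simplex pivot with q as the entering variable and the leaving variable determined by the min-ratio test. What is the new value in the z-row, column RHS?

Ratio test on column q — row 1: 16/1 = 16; row 2: 25/1 = 25. Minimum is 16 at row 1 (w1 leaves); pivot element 1.
Divide row 1 by 1; eliminate column q from the other rows.
z-row update in column RHS: 0 − (-6)·16 = 96.

96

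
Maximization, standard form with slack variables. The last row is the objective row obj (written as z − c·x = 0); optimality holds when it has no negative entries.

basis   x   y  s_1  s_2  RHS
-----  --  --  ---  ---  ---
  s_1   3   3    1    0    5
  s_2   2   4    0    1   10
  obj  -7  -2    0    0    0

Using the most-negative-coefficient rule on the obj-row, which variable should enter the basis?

x

Negative obj-row entries: x: -7, y: -2.
The most negative is -7 in column x, so x enters.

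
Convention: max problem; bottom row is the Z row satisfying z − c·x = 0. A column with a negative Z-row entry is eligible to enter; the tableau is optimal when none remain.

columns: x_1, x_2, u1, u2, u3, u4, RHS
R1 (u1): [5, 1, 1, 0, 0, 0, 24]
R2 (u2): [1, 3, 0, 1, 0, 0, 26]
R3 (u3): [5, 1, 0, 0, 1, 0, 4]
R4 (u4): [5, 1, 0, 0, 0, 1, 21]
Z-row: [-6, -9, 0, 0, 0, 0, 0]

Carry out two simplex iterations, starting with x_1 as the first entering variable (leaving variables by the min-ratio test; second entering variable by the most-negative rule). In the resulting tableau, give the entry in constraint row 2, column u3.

-3

Ratio test on column x_1 — row 1: 24/5 = 24/5; row 2: 26/1 = 26; row 3: 4/5 = 4/5; row 4: 21/5 = 21/5. Minimum is 4/5 at row 3 (u3 leaves); pivot element 5.
Divide row 3 by 5; eliminate column x_1 from the other rows.
Second iteration: most negative Z-row entry is -39/5 in column x_2, so x_2 enters.
Ratio test on column x_2 — row 1: entry 0 ≤ 0; row 2: (126/5)/(14/5) = 9; row 3: (4/5)/(1/5) = 4; row 4: entry 0 ≤ 0. Minimum is 4 at row 3 (x_1 leaves); pivot element 1/5.
Divide row 3 by 1/5; eliminate column x_2 from the other rows.
After both pivots, the entry at constraint row 2, column u3 is -3.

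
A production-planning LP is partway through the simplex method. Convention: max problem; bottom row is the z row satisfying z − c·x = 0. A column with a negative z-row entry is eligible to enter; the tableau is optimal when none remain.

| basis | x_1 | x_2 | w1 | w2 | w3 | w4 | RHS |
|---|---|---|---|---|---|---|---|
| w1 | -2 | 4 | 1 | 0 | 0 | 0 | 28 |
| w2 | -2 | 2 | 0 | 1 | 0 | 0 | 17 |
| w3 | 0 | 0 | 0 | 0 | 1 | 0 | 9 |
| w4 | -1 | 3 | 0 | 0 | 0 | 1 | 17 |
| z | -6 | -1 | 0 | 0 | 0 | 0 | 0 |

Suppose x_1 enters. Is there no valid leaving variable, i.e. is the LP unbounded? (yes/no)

Every constraint-row entry in column x_1 is ≤ 0, so increasing x_1 is unbounded.

yes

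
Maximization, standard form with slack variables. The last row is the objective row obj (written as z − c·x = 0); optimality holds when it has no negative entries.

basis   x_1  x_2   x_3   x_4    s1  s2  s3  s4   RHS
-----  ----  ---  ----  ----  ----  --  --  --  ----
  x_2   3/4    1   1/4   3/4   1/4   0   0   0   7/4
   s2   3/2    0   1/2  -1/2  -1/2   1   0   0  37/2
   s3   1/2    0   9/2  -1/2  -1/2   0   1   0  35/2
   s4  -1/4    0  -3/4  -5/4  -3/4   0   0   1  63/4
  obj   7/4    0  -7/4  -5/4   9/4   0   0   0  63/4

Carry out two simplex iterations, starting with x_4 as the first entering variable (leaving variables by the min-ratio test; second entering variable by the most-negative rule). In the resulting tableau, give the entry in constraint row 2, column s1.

-2/7

Ratio test on column x_4 — row 1: (7/4)/(3/4) = 7/3; row 2: entry -1/2 ≤ 0; row 3: entry -1/2 ≤ 0; row 4: entry -5/4 ≤ 0. Minimum is 7/3 at row 1 (x_2 leaves); pivot element 3/4.
Divide row 1 by 3/4; eliminate column x_4 from the other rows.
Second iteration: most negative obj-row entry is -4/3 in column x_3, so x_3 enters.
Ratio test on column x_3 — row 1: (7/3)/(1/3) = 7; row 2: (59/3)/(2/3) = 59/2; row 3: (56/3)/(14/3) = 4; row 4: entry -1/3 ≤ 0. Minimum is 4 at row 3 (s3 leaves); pivot element 14/3.
Divide row 3 by 14/3; eliminate column x_3 from the other rows.
After both pivots, the entry at constraint row 2, column s1 is -2/7.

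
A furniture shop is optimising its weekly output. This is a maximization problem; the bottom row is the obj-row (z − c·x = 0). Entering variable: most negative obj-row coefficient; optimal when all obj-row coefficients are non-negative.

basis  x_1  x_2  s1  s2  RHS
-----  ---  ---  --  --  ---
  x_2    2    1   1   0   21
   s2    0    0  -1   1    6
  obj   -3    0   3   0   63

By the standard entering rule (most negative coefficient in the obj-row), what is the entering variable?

Negative obj-row entries: x_1: -3.
The most negative is -3 in column x_1, so x_1 enters.

x_1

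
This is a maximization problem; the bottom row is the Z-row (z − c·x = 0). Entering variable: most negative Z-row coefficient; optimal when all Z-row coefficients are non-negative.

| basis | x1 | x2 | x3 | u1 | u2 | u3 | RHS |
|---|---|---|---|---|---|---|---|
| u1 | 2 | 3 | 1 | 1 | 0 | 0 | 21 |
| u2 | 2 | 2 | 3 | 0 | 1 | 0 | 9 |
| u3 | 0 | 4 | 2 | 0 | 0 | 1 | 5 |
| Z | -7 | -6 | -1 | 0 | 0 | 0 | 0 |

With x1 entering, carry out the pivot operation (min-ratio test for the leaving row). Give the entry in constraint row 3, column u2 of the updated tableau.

Ratio test on column x1 — row 1: 21/2 = 21/2; row 2: 9/2 = 9/2; row 3: entry 0 ≤ 0. Minimum is 9/2 at row 2 (u2 leaves); pivot element 2.
Divide row 2 by 2; eliminate column x1 from the other rows.
Row 3 update in column u2: 0 − 0·(1/2) = 0.

0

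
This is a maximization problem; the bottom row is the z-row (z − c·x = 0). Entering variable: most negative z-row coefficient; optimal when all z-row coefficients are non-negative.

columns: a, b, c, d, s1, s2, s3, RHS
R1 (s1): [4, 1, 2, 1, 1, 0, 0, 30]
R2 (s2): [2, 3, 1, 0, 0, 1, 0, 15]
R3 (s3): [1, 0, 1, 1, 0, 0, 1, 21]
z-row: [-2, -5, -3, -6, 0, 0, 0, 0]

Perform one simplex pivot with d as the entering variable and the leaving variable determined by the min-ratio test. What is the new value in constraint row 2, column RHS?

Ratio test on column d — row 1: 30/1 = 30; row 2: entry 0 ≤ 0; row 3: 21/1 = 21. Minimum is 21 at row 3 (s3 leaves); pivot element 1.
Divide row 3 by 1; eliminate column d from the other rows.
Row 2 update in column RHS: 15 − 0·21 = 15.

15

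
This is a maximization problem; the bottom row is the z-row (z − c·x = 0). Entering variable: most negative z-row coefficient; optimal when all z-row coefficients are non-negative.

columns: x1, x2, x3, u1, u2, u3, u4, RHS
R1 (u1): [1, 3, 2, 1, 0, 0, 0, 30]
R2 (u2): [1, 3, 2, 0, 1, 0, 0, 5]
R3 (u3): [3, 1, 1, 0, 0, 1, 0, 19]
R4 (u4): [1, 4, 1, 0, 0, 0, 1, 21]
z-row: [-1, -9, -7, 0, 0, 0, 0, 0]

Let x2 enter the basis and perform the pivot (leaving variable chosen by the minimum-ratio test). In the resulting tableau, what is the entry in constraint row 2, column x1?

Ratio test on column x2 — row 1: 30/3 = 10; row 2: 5/3 = 5/3; row 3: 19/1 = 19; row 4: 21/4 = 21/4. Minimum is 5/3 at row 2 (u2 leaves); pivot element 3.
Divide row 2 by 3; eliminate column x2 from the other rows.
In the new row 2, the x1 entry is the old entry divided by the pivot: 1/3 = 1/3.

1/3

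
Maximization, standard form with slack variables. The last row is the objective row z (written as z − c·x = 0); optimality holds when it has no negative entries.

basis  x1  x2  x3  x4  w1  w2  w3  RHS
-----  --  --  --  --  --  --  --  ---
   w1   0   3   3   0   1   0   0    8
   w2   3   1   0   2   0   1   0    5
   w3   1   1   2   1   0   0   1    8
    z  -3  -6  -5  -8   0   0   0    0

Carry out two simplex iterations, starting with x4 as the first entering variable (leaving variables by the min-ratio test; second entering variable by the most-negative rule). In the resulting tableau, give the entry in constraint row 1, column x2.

Ratio test on column x4 — row 1: entry 0 ≤ 0; row 2: 5/2 = 5/2; row 3: 8/1 = 8. Minimum is 5/2 at row 2 (w2 leaves); pivot element 2.
Divide row 2 by 2; eliminate column x4 from the other rows.
Second iteration: most negative z-row entry is -5 in column x3, so x3 enters.
Ratio test on column x3 — row 1: 8/3 = 8/3; row 2: entry 0 ≤ 0; row 3: (11/2)/2 = 11/4. Minimum is 8/3 at row 1 (w1 leaves); pivot element 3.
Divide row 1 by 3; eliminate column x3 from the other rows.
After both pivots, the entry at constraint row 1, column x2 is 1.

1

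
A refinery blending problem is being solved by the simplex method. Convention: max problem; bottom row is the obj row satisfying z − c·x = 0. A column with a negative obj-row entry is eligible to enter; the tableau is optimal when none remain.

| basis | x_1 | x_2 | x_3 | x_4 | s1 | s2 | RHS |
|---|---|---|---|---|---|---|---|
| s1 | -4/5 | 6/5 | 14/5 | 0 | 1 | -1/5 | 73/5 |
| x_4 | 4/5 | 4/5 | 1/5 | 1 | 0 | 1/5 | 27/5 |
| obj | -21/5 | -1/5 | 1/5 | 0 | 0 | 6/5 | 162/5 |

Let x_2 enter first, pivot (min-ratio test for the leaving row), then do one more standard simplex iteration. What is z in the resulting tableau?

Ratio test on column x_2 — row 1: (73/5)/(6/5) = 73/6; row 2: (27/5)/(4/5) = 27/4. Minimum is 27/4 at row 2 (x_4 leaves); pivot element 4/5.
Pivot on row 2; the obj-row RHS becomes 162/5 − (-1/5)·(27/4) = 135/4.
Next entering variable (most negative obj-row entry -4): x_1.
Ratio test on column x_1 — row 1: entry -2 ≤ 0; row 2: (27/4)/1 = 27/4. Minimum is 27/4 at row 2 (x_2 leaves); pivot element 1.
After the second pivot the obj-row RHS is 135/4 − (-4)·(27/4) = 243/4.

243/4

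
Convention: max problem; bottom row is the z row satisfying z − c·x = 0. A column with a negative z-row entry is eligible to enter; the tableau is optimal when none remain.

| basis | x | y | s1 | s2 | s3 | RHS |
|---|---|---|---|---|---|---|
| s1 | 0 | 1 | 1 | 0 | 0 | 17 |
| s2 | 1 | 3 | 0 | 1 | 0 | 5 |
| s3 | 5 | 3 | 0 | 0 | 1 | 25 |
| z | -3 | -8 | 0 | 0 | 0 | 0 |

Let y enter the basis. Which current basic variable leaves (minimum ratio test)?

s2

Column y entries and ratios — s1: 17/1 = 17; s2: 5/3 = 5/3; s3: 25/3 = 25/3.
Smallest ratio is 5/3 in the row of s2, so s2 leaves.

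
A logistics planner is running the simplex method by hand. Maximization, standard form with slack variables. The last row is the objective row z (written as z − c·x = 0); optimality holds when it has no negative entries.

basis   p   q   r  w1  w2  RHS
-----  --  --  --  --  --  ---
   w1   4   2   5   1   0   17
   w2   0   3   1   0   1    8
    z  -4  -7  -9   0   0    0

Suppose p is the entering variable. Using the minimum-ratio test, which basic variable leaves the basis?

Column p entries and ratios — w1: 17/4 = 17/4; w2: 0 ≤ 0, skip.
Smallest ratio is 17/4 in the row of w1, so w1 leaves.

w1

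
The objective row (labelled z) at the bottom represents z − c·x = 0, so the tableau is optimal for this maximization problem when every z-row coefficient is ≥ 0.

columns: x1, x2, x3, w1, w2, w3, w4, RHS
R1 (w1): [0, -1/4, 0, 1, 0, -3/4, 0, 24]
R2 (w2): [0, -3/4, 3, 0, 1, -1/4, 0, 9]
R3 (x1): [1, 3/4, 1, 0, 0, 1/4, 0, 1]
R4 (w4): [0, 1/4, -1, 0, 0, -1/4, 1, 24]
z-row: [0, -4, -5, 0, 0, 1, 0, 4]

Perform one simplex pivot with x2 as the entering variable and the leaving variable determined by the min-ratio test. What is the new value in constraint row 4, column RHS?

Ratio test on column x2 — row 1: entry -1/4 ≤ 0; row 2: entry -3/4 ≤ 0; row 3: 1/(3/4) = 4/3; row 4: 24/(1/4) = 96. Minimum is 4/3 at row 3 (x1 leaves); pivot element 3/4.
Divide row 3 by 3/4; eliminate column x2 from the other rows.
Row 4 update in column RHS: 24 − (1/4)·(4/3) = 71/3.

71/3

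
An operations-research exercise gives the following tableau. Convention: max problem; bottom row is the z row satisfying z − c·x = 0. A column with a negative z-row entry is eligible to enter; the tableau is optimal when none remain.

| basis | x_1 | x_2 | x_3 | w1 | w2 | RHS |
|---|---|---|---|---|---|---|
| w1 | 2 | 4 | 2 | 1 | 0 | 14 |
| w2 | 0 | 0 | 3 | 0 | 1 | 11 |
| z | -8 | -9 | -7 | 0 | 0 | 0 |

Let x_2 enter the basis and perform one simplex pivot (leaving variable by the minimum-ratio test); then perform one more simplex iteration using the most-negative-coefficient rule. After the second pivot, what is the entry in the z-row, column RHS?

Ratio test on column x_2 — row 1: 14/4 = 7/2; row 2: entry 0 ≤ 0. Minimum is 7/2 at row 1 (w1 leaves); pivot element 4.
Divide row 1 by 4; eliminate column x_2 from the other rows.
Second iteration: most negative z-row entry is -7/2 in column x_1, so x_1 enters.
Ratio test on column x_1 — row 1: (7/2)/(1/2) = 7; row 2: entry 0 ≤ 0. Minimum is 7 at row 1 (x_2 leaves); pivot element 1/2.
Divide row 1 by 1/2; eliminate column x_1 from the other rows.
After both pivots, the entry at the z-row, column RHS is 56.

56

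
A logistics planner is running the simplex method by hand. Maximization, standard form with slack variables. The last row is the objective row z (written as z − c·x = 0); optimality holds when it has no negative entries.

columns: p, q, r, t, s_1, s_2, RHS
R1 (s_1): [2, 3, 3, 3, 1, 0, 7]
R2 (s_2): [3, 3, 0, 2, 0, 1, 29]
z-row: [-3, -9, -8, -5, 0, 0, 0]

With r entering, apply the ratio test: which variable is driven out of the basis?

s_1

Column r entries and ratios — s_1: 7/3 = 7/3; s_2: 0 ≤ 0, skip.
Smallest ratio is 7/3 in the row of s_1, so s_1 leaves.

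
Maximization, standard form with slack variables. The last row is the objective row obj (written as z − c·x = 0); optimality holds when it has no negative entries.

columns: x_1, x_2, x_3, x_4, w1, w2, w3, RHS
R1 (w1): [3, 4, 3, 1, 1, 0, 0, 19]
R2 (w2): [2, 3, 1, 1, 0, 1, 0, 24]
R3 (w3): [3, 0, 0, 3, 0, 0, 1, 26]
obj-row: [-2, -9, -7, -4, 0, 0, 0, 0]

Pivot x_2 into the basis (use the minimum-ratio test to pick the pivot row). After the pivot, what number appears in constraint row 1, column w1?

1/4

Ratio test on column x_2 — row 1: 19/4 = 19/4; row 2: 24/3 = 8; row 3: entry 0 ≤ 0. Minimum is 19/4 at row 1 (w1 leaves); pivot element 4.
Divide row 1 by 4; eliminate column x_2 from the other rows.
In the new row 1, the w1 entry is the old entry divided by the pivot: 1/4 = 1/4.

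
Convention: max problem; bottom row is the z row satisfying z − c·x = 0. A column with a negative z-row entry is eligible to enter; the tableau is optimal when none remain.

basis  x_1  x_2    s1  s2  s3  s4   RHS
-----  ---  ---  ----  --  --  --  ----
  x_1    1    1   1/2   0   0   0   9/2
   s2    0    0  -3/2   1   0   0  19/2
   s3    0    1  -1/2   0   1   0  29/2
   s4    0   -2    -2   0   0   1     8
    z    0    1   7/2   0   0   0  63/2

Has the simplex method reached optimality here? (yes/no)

Every z-row coefficient is ≥ 0, so the tableau is optimal.

yes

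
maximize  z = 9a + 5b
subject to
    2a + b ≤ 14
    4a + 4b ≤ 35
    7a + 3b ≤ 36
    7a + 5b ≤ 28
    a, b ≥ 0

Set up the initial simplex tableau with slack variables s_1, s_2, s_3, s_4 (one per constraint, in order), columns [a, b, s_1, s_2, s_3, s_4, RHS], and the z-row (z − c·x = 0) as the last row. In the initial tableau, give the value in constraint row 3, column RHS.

The RHS of constraint 3 is b_3 = 36.

36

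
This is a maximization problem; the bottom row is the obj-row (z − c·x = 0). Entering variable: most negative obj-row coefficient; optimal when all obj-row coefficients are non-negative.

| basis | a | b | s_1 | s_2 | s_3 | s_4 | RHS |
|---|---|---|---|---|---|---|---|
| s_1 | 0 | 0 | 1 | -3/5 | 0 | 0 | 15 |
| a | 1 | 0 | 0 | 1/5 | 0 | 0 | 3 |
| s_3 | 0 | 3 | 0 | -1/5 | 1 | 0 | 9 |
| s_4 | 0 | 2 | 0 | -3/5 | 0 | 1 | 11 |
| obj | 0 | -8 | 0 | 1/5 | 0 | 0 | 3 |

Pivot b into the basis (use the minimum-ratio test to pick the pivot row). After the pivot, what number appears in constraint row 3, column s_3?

1/3

Ratio test on column b — row 1: entry 0 ≤ 0; row 2: entry 0 ≤ 0; row 3: 9/3 = 3; row 4: 11/2 = 11/2. Minimum is 3 at row 3 (s_3 leaves); pivot element 3.
Divide row 3 by 3; eliminate column b from the other rows.
In the new row 3, the s_3 entry is the old entry divided by the pivot: 1/3 = 1/3.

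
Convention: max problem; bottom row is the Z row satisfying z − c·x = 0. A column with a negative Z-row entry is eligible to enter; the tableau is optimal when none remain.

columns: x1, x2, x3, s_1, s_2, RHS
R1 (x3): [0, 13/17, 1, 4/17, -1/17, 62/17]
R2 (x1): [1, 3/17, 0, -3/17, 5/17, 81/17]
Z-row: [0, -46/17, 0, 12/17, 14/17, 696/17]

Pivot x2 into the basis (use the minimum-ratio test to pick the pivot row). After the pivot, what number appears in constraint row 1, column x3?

Ratio test on column x2 — row 1: (62/17)/(13/17) = 62/13; row 2: (81/17)/(3/17) = 27. Minimum is 62/13 at row 1 (x3 leaves); pivot element 13/17.
Divide row 1 by 13/17; eliminate column x2 from the other rows.
In the new row 1, the x3 entry is the old entry divided by the pivot: 1/(13/17) = 17/13.

17/13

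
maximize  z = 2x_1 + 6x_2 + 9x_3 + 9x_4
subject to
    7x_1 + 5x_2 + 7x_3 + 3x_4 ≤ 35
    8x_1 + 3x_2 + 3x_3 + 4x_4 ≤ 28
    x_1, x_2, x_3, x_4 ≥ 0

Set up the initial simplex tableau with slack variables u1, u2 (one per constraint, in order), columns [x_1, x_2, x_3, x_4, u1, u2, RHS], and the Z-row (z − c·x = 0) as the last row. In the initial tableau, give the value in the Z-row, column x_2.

The Z-row carries the negated objective coefficients: the x_2 entry is -6.

-6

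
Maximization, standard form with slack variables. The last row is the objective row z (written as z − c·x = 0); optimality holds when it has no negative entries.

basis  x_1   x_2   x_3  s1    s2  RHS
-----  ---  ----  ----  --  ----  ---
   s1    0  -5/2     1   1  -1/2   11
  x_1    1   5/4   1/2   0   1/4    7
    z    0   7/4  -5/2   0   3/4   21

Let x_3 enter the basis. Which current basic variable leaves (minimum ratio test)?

Column x_3 entries and ratios — s1: 11/1 = 11; x_1: 7/(1/2) = 14.
Smallest ratio is 11 in the row of s1, so s1 leaves.

s1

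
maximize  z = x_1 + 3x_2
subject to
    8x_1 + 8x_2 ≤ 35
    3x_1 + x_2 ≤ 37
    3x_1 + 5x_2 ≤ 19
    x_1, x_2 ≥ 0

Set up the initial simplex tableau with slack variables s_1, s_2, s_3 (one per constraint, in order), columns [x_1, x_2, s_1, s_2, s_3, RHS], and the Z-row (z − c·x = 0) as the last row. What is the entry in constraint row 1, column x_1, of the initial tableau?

8

Constraint 1 has coefficient 8 on x_1.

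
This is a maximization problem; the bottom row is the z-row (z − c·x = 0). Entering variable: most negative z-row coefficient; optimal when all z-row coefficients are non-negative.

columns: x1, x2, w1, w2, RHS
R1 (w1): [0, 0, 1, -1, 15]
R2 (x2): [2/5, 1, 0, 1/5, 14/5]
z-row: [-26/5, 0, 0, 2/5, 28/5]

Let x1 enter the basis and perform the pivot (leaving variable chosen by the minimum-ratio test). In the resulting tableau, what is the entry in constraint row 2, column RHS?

Ratio test on column x1 — row 1: entry 0 ≤ 0; row 2: (14/5)/(2/5) = 7. Minimum is 7 at row 2 (x2 leaves); pivot element 2/5.
Divide row 2 by 2/5; eliminate column x1 from the other rows.
In the new row 2, the RHS entry is the old entry divided by the pivot: (14/5)/(2/5) = 7.

7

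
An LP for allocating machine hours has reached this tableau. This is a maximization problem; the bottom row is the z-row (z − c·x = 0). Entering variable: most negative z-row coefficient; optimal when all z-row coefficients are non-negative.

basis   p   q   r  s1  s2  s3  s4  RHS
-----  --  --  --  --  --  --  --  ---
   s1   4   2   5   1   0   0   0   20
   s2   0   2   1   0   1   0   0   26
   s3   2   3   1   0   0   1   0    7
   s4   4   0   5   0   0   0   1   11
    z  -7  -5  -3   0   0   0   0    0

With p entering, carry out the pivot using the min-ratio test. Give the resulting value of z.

77/4

Ratio test on column p — row 1: 20/4 = 5; row 2: entry 0 ≤ 0; row 3: 7/2 = 7/2; row 4: 11/4 = 11/4. Minimum is 11/4 at row 4 (s4 leaves); pivot element 4.
Pivot on row 4; the z-row RHS becomes 0 − (-7)·(11/4) = 77/4.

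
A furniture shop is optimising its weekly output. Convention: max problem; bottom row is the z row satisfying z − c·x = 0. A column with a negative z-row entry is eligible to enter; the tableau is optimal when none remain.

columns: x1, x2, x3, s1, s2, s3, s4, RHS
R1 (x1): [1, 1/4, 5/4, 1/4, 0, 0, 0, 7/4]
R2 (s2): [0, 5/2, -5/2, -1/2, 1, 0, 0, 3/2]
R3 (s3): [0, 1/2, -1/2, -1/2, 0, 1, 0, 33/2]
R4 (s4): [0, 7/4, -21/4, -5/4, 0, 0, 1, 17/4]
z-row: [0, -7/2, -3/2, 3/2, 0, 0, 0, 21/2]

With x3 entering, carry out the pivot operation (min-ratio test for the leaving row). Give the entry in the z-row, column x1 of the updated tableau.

Ratio test on column x3 — row 1: (7/4)/(5/4) = 7/5; row 2: entry -5/2 ≤ 0; row 3: entry -1/2 ≤ 0; row 4: entry -21/4 ≤ 0. Minimum is 7/5 at row 1 (x1 leaves); pivot element 5/4.
Divide row 1 by 5/4; eliminate column x3 from the other rows.
z-row update in column x1: 0 − (-3/2)·(4/5) = 6/5.

6/5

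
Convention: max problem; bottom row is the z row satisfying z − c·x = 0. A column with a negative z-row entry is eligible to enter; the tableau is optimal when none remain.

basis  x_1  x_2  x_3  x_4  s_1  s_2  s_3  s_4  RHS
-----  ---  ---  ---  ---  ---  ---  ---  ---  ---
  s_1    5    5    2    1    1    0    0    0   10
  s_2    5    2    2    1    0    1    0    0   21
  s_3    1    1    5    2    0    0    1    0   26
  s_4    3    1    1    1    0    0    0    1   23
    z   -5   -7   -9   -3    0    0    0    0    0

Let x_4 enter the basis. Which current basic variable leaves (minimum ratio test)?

Column x_4 entries and ratios — s_1: 10/1 = 10; s_2: 21/1 = 21; s_3: 26/2 = 13; s_4: 23/1 = 23.
Smallest ratio is 10 in the row of s_1, so s_1 leaves.

s_1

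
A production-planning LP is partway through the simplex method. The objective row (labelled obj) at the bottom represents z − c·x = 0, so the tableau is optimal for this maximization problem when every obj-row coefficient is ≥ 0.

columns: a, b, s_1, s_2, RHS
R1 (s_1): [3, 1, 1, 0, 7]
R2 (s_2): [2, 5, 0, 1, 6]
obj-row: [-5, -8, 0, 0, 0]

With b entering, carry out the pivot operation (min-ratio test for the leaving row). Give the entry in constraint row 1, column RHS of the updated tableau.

29/5

Ratio test on column b — row 1: 7/1 = 7; row 2: 6/5 = 6/5. Minimum is 6/5 at row 2 (s_2 leaves); pivot element 5.
Divide row 2 by 5; eliminate column b from the other rows.
Row 1 update in column RHS: 7 − 1·(6/5) = 29/5.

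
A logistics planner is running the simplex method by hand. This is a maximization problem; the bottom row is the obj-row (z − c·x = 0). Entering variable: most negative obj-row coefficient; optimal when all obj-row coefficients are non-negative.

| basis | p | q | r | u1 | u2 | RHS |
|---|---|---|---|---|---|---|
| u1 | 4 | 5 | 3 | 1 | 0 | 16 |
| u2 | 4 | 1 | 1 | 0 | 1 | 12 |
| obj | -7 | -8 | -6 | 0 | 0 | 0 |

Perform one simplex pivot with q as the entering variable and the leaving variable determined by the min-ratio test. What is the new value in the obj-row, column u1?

8/5

Ratio test on column q — row 1: 16/5 = 16/5; row 2: 12/1 = 12. Minimum is 16/5 at row 1 (u1 leaves); pivot element 5.
Divide row 1 by 5; eliminate column q from the other rows.
obj-row update in column u1: 0 − (-8)·(1/5) = 8/5.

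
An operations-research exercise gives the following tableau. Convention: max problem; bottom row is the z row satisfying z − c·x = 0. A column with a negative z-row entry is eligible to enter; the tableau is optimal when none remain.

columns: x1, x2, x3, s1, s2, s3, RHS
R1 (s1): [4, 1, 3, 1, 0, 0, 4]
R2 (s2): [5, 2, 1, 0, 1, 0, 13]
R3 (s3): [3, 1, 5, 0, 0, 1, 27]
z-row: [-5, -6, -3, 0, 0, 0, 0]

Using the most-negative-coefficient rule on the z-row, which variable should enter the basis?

Negative z-row entries: x1: -5, x2: -6, x3: -3.
The most negative is -6 in column x2, so x2 enters.

x2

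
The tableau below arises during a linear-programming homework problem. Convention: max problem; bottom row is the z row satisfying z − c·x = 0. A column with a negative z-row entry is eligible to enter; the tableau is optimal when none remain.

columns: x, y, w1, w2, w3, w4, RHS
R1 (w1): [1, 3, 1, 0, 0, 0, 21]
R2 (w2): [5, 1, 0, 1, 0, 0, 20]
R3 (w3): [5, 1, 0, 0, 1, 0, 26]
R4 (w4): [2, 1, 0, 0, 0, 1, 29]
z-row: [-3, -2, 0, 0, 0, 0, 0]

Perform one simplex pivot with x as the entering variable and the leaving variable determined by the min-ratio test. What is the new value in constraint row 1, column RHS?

Ratio test on column x — row 1: 21/1 = 21; row 2: 20/5 = 4; row 3: 26/5 = 26/5; row 4: 29/2 = 29/2. Minimum is 4 at row 2 (w2 leaves); pivot element 5.
Divide row 2 by 5; eliminate column x from the other rows.
Row 1 update in column RHS: 21 − 1·4 = 17.

17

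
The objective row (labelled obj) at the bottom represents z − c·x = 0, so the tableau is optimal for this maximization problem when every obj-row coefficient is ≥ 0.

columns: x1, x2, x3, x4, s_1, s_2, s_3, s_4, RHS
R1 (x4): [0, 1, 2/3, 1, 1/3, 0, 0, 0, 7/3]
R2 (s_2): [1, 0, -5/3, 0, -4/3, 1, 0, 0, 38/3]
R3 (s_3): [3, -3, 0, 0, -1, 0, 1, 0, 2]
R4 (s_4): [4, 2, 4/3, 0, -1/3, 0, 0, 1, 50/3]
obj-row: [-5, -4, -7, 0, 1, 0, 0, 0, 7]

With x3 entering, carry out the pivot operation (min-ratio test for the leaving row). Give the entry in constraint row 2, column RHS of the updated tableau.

37/2

Ratio test on column x3 — row 1: (7/3)/(2/3) = 7/2; row 2: entry -5/3 ≤ 0; row 3: entry 0 ≤ 0; row 4: (50/3)/(4/3) = 25/2. Minimum is 7/2 at row 1 (x4 leaves); pivot element 2/3.
Divide row 1 by 2/3; eliminate column x3 from the other rows.
Row 2 update in column RHS: 38/3 − (-5/3)·(7/2) = 37/2.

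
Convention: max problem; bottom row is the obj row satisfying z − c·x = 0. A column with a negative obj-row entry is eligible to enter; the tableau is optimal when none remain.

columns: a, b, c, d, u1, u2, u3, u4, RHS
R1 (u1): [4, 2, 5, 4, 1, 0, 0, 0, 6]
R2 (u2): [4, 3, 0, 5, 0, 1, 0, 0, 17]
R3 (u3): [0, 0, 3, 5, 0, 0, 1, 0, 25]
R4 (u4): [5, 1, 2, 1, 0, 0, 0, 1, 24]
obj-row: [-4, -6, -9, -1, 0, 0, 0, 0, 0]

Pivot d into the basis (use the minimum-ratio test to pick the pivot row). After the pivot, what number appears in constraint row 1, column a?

1

Ratio test on column d — row 1: 6/4 = 3/2; row 2: 17/5 = 17/5; row 3: 25/5 = 5; row 4: 24/1 = 24. Minimum is 3/2 at row 1 (u1 leaves); pivot element 4.
Divide row 1 by 4; eliminate column d from the other rows.
In the new row 1, the a entry is the old entry divided by the pivot: 4/4 = 1.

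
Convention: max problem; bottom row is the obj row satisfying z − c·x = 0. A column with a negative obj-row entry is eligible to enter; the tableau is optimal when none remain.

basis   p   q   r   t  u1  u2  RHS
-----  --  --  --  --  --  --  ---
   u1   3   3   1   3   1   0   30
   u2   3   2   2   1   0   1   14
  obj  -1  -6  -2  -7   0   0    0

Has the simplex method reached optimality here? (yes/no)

no

The obj-row has a negative entry -7 in column t, so it is not optimal.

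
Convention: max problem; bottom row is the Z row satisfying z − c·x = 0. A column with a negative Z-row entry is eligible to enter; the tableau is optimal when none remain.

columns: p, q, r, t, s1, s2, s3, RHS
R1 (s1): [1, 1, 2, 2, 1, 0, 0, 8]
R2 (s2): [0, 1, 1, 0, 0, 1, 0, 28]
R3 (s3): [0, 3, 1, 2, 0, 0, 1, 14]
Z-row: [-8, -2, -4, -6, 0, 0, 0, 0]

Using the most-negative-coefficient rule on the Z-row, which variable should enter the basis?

Negative Z-row entries: p: -8, q: -2, r: -4, t: -6.
The most negative is -8 in column p, so p enters.

p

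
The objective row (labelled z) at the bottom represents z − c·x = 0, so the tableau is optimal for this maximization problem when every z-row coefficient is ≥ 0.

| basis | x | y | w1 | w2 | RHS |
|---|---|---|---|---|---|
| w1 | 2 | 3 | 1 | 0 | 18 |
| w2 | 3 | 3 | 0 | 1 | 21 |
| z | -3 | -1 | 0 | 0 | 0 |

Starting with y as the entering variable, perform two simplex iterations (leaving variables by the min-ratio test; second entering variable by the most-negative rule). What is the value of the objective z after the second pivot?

Ratio test on column y — row 1: 18/3 = 6; row 2: 21/3 = 7. Minimum is 6 at row 1 (w1 leaves); pivot element 3.
Pivot on row 1; the z-row RHS becomes 0 − (-1)·6 = 6.
Next entering variable (most negative z-row entry -7/3): x.
Ratio test on column x — row 1: 6/(2/3) = 9; row 2: 3/1 = 3. Minimum is 3 at row 2 (w2 leaves); pivot element 1.
After the second pivot the z-row RHS is 6 − (-7/3)·3 = 13.

13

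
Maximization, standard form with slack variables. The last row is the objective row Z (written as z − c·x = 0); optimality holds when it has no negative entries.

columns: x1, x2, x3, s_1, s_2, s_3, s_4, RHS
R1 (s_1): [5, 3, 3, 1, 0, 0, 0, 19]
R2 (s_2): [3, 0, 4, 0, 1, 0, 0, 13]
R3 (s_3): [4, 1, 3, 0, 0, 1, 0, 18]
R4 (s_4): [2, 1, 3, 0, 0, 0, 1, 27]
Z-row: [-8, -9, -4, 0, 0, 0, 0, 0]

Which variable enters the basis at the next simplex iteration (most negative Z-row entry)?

Negative Z-row entries: x1: -8, x2: -9, x3: -4.
The most negative is -9 in column x2, so x2 enters.

x2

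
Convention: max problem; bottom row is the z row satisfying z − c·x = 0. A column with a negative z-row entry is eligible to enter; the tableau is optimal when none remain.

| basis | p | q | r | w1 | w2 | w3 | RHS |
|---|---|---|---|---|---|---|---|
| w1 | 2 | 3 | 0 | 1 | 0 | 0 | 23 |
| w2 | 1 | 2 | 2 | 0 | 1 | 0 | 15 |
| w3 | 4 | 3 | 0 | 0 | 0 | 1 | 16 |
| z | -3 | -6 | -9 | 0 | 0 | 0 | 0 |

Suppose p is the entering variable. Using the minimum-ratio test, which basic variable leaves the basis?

w3

Column p entries and ratios — w1: 23/2 = 23/2; w2: 15/1 = 15; w3: 16/4 = 4.
Smallest ratio is 4 in the row of w3, so w3 leaves.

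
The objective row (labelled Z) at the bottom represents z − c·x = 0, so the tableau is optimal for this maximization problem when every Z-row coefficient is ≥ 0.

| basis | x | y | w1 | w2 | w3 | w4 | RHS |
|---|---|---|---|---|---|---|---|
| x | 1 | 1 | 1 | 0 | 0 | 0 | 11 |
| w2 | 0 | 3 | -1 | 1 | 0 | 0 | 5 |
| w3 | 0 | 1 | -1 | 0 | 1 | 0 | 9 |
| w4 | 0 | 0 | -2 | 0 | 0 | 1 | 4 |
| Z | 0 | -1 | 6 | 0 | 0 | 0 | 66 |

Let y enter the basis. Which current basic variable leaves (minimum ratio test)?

Column y entries and ratios — x: 11/1 = 11; w2: 5/3 = 5/3; w3: 9/1 = 9; w4: 0 ≤ 0, skip.
Smallest ratio is 5/3 in the row of w2, so w2 leaves.

w2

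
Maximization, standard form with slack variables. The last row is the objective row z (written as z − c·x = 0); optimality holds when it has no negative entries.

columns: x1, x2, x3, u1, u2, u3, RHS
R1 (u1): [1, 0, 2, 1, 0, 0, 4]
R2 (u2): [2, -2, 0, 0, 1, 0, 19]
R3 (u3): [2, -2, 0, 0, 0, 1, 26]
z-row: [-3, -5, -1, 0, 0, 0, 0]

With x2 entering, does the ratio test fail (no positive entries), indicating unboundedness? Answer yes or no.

Every constraint-row entry in column x2 is ≤ 0, so increasing x2 is unbounded.

yes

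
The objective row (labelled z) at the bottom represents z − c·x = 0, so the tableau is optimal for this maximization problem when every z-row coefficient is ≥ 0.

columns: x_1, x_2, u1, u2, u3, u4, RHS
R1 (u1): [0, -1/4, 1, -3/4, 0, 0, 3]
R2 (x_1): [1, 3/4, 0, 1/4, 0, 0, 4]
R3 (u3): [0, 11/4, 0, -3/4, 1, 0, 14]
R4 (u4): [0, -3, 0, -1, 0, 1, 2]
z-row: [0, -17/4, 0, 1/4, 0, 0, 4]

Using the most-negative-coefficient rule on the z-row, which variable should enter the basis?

Negative z-row entries: x_2: -17/4.
The most negative is -17/4 in column x_2, so x_2 enters.

x_2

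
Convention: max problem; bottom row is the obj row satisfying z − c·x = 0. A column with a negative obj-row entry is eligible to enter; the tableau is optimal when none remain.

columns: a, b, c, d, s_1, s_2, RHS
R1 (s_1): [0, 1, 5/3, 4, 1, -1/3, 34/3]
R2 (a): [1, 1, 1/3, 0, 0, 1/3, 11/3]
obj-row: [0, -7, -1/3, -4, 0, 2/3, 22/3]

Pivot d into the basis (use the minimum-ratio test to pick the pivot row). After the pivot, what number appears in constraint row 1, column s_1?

1/4

Ratio test on column d — row 1: (34/3)/4 = 17/6; row 2: entry 0 ≤ 0. Minimum is 17/6 at row 1 (s_1 leaves); pivot element 4.
Divide row 1 by 4; eliminate column d from the other rows.
In the new row 1, the s_1 entry is the old entry divided by the pivot: 1/4 = 1/4.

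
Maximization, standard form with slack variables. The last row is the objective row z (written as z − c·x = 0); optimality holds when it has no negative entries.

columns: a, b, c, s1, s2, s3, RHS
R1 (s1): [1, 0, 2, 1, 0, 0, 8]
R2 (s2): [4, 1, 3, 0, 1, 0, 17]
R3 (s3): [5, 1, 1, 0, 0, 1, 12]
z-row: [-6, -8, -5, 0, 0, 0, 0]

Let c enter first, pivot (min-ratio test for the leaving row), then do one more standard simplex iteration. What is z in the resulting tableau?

60

Ratio test on column c — row 1: 8/2 = 4; row 2: 17/3 = 17/3; row 3: 12/1 = 12. Minimum is 4 at row 1 (s1 leaves); pivot element 2.
Pivot on row 1; the z-row RHS becomes 0 − (-5)·4 = 20.
Next entering variable (most negative z-row entry -8): b.
Ratio test on column b — row 1: entry 0 ≤ 0; row 2: 5/1 = 5; row 3: 8/1 = 8. Minimum is 5 at row 2 (s2 leaves); pivot element 1.
After the second pivot the z-row RHS is 20 − (-8)·5 = 60.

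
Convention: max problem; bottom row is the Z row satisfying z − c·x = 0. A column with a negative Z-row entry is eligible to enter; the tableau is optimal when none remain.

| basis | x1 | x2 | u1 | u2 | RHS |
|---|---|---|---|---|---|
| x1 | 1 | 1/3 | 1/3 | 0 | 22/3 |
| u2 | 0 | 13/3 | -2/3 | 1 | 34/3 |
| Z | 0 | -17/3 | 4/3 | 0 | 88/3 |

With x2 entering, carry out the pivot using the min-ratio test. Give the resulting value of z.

Ratio test on column x2 — row 1: (22/3)/(1/3) = 22; row 2: (34/3)/(13/3) = 34/13. Minimum is 34/13 at row 2 (u2 leaves); pivot element 13/3.
Pivot on row 2; the Z-row RHS becomes 88/3 − (-17/3)·(34/13) = 574/13.

574/13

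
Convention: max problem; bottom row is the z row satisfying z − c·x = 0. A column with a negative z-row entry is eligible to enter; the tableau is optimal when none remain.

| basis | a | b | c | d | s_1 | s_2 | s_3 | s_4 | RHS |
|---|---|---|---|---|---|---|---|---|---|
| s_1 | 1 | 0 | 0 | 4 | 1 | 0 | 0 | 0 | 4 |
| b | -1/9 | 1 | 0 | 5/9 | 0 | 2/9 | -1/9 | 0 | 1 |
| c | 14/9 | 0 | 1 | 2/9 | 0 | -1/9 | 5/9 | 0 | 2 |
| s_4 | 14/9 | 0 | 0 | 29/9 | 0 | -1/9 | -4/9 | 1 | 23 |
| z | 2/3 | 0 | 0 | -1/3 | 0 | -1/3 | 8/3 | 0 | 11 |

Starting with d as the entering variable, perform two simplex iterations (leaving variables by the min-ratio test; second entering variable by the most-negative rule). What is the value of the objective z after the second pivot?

12

Ratio test on column d — row 1: 4/4 = 1; row 2: 1/(5/9) = 9/5; row 3: 2/(2/9) = 9; row 4: 23/(29/9) = 207/29. Minimum is 1 at row 1 (s_1 leaves); pivot element 4.
Pivot on row 1; the z-row RHS becomes 11 − (-1/3)·1 = 34/3.
Next entering variable (most negative z-row entry -1/3): s_2.
Ratio test on column s_2 — row 1: entry 0 ≤ 0; row 2: (4/9)/(2/9) = 2; row 3: entry -1/9 ≤ 0; row 4: entry -1/9 ≤ 0. Minimum is 2 at row 2 (b leaves); pivot element 2/9.
After the second pivot the z-row RHS is 34/3 − (-1/3)·2 = 12.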